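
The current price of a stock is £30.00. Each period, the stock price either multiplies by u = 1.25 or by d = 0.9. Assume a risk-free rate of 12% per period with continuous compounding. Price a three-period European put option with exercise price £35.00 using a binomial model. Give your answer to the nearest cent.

£1.16

Risk-neutral probability p = (e^0.12 − 0.9)/(1.25 − 0.9) = 0.2275/0.3500 = 0.6500
Terminal stock prices: S_uuu = 58.59, S_uud = 42.19, S_udd = 30.38, S_ddd = 21.87
Terminal payoffs (K − S): max(-23.59, 0) = 0, max(-7.188, 0) = 0, max(4.625, 0) = 4.625, max(13.13, 0) = 13.13
Node uu (S = 46.88): V_uu = e^(−0.12)·[0.6500·0.0000 + 0.3500·0.0000] = 0.0000
Node ud (S = 33.75): V_ud = e^(−0.12)·[0.6500·0.0000 + 0.3500·4.6250] = 1.4357
Node dd (S = 24.3): V_dd = e^(−0.12)·[0.6500·4.6250 + 0.3500·13.1300] = 6.7422
Node u (S = 37.5): V_u = e^(−0.12)·[0.6500·0.0000 + 0.3500·1.4357] = 0.4457
Node d (S = 27): V_d = e^(−0.12)·[0.6500·1.4357 + 0.3500·6.7422] = 2.9207
Node 0 (S = 30): V_0 = e^(−0.12)·[0.6500·0.4457 + 0.3500·2.9207] = 1.1636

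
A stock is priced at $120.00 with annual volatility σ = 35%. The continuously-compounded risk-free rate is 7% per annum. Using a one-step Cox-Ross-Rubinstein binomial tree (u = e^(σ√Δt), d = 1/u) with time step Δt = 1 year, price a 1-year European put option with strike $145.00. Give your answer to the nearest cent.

CRR parameters: u = e^(σ√Δt) = e^(0.35·√1) = 1.4191, d = 1/u = 0.7047
Per-period rate: rΔt = 0.07·1 = 0.07, so R = e^0.07 = 1.0725
Risk-neutral probability p = (e^0.07 − 0.7047)/(1.4191 − 0.7047) = 0.3678/0.7144 = 0.5149
Terminal stock prices: S_u = 170.3, S_d = 84.56
Terminal payoffs (K − S): max(-25.29, 0) = 0, max(60.44, 0) = 60.44
Node 0 (S = 120): V_0 = e^(−0.07)·[0.5149·0.0000 + 0.4851·60.4374] = 27.3372

$27.34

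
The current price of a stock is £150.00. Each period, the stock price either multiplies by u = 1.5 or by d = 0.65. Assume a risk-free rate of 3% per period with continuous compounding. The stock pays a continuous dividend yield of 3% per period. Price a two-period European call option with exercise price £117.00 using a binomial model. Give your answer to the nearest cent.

£48.55

Per-period risk-free factor R = e^0.03 = 1.0305; dividend-adjusted growth = e^(0.03−0.03) = 1.0000.
Risk-neutral probability p = (1.0000 − 0.65)/(1.5 − 0.65) = 0.3500/0.8500 = 0.4118
Terminal stock prices: S_uu = 337.5, S_ud = 146.2, S_dd = 63.38
Terminal payoffs (S − K): max(220.5, 0) = 220.5, max(29.25, 0) = 29.25, max(-53.62, 0) = 0
Node u (S = 225): V_u = e^(−0.03)·[0.4118·220.5000 + 0.5882·29.2500] = 104.8081
Node d (S = 97.5): V_d = e^(−0.03)·[0.4118·29.2500 + 0.5882·0.0000] = 11.6882
Node 0 (S = 150): V_0 = e^(−0.03)·[0.4118·104.8081 + 0.5882·11.6882] = 48.5530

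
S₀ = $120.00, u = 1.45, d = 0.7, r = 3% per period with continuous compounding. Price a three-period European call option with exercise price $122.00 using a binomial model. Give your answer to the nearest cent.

Risk-neutral probability p = (e^0.03 − 0.7)/(1.45 − 0.7) = 0.3305/0.7500 = 0.4406
Terminal stock prices: S_uuu = 365.8, S_uud = 176.6, S_udd = 85.26, S_ddd = 41.16
Terminal payoffs (S − K): max(243.8, 0) = 243.8, max(54.61, 0) = 54.61, max(-36.74, 0) = 0, max(-80.84, 0) = 0
Node uu (S = 252.3): V_uu = e^(−0.03)·[0.4406·243.8350 + 0.5594·54.6100] = 133.9056
Node ud (S = 121.8): V_ud = e^(−0.03)·[0.4406·54.6100 + 0.5594·0.0000] = 23.3504
Node dd (S = 58.8): V_dd = e^(−0.03)·[0.4406·0.0000 + 0.5594·0.0000] = 0.0000
Node u (S = 174): V_u = e^(−0.03)·[0.4406·133.9056 + 0.5594·23.3504] = 69.9319
Node d (S = 84): V_d = e^(−0.03)·[0.4406·23.3504 + 0.5594·0.0000] = 9.9842
Node 0 (S = 120): V_0 = e^(−0.03)·[0.4406·69.9319 + 0.5594·9.9842] = 35.3219

$35.32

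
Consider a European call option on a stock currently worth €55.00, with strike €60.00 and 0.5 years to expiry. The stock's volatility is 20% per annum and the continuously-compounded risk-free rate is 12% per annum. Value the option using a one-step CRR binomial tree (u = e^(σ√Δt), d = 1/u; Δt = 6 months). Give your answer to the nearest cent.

CRR parameters: u = e^(σ√Δt) = e^(0.2·√0.5) = 1.1519, d = 1/u = 0.8681
Per-period rate: rΔt = 0.12·0.5 = 0.06, so R = e^0.06 = 1.0618
Risk-neutral probability p = (e^0.06 − 0.8681)/(1.1519 − 0.8681) = 0.1937/0.2838 = 0.6826
Terminal stock prices: S_u = 63.36, S_d = 47.75
Terminal payoffs (S − K): max(3.355, 0) = 3.355, max(-12.25, 0) = 0
Node 0 (S = 55): V_0 = e^(−0.06)·[0.6826·3.3550 + 0.3174·0.0000] = 2.1568

€2.16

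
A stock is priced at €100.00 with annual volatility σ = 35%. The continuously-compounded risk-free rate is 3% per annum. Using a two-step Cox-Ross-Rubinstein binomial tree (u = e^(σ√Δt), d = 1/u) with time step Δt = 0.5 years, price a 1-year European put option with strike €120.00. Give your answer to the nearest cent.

CRR parameters: u = e^(σ√Δt) = e^(0.35·√0.5) = 1.2808, d = 1/u = 0.7808
Per-period rate: rΔt = 0.03·0.5 = 0.015, so R = e^0.015 = 1.0151
Risk-neutral probability p = (e^0.015 − 0.7808)/(1.2808 − 0.7808) = 0.2344/0.5000 = 0.4687
Terminal stock prices: S_uu = 164, S_ud = 100, S_dd = 60.96
Terminal payoffs (K − S): max(-44.05, 0) = 0, max(20, 0) = 20, max(59.04, 0) = 59.04
Node u (S = 128.1): V_u = e^(−0.015)·[0.4687·0.0000 + 0.5313·20.0000] = 10.4685
Node d (S = 78.08): V_d = e^(−0.015)·[0.4687·20.0000 + 0.5313·59.0414] = 40.1374
Node 0 (S = 100): V_0 = e^(−0.015)·[0.4687·10.4685 + 0.5313·40.1374] = 25.8421

€25.84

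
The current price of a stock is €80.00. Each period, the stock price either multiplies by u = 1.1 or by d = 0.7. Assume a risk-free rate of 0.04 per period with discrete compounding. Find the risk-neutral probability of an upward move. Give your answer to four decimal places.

Risk-neutral probability p = (1 + 0.04 − 0.7)/(1.1 − 0.7) = 0.3400/0.4000 = 0.8500

p = 0.8500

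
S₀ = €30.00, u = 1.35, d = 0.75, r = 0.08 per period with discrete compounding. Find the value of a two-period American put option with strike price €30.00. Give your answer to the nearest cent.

€3.12

Risk-neutral probability p = (1 + 0.08 − 0.75)/(1.35 − 0.75) = 0.3300/0.6000 = 0.5500
Terminal stock prices: S_uu = 54.68, S_ud = 30.38, S_dd = 16.88
Terminal payoffs (K − S): max(-24.68, 0) = 0, max(-0.375, 0) = 0, max(13.12, 0) = 13.12
Node u (S = 40.5): continuation = 1/1.08·[0.5500·0.0000 + 0.4500·0.0000] = 0.0000; exercise value = 0.0000 ≤ continuation, so V_u = 0.0000
Node d (S = 22.5): continuation = 1/1.08·[0.5500·0.0000 + 0.4500·13.1250] = 5.4687; exercise value = 7.5000 > continuation, so V_d = 7.5000 (exercise)
Node 0 (S = 30): continuation = 1/1.08·[0.5500·0.0000 + 0.4500·7.5000] = 3.1250; exercise value = 0.0000 ≤ continuation, so V_0 = 3.1250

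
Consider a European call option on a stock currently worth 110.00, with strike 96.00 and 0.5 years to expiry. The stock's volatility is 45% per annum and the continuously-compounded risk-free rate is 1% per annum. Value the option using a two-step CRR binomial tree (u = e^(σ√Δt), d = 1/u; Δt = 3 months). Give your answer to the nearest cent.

22.28

CRR parameters: u = e^(σ√Δt) = e^(0.45·√0.25) = 1.2523, d = 1/u = 0.7985
Per-period rate: rΔt = 0.01·0.25 = 0.0025, so R = e^0.0025 = 1.0025
Risk-neutral probability p = (e^0.0025 − 0.7985)/(1.2523 − 0.7985) = 0.2040/0.4538 = 0.4495
Terminal stock prices: S_uu = 172.5, S_ud = 110, S_dd = 70.14
Terminal payoffs (S − K): max(76.51, 0) = 76.51, max(14, 0) = 14, max(-25.86, 0) = 0
Node u (S = 137.8): V_u = e^(−0.0025)·[0.4495·76.5143 + 0.5505·14.0000] = 41.9952
Node d (S = 87.84): V_d = e^(−0.0025)·[0.4495·14.0000 + 0.5505·0.0000] = 6.2773
Node 0 (S = 110): V_0 = e^(−0.0025)·[0.4495·41.9952 + 0.5505·6.2773] = 22.2768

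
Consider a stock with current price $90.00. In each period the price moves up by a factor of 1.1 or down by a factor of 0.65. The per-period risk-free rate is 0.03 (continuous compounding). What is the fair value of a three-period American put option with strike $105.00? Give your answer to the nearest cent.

$15.43

Risk-neutral probability p = (e^0.03 − 0.65)/(1.1 − 0.65) = 0.3805/0.4500 = 0.8455
Terminal stock prices: S_uuu = 119.8, S_uud = 70.79, S_udd = 41.83, S_ddd = 24.72
Terminal payoffs (K − S): max(-14.79, 0) = 0, max(34.21, 0) = 34.21, max(63.17, 0) = 63.17, max(80.28, 0) = 80.28
Node uu (S = 108.9): continuation = e^(−0.03)·[0.8455·0.0000 + 0.1545·34.2150] = 5.1315; exercise value = 0.0000 ≤ continuation, so V_uu = 5.1315
Node ud (S = 64.35): continuation = e^(−0.03)·[0.8455·34.2150 + 0.1545·63.1725] = 37.5468; exercise value = 40.6500 > continuation, so V_ud = 40.6500 (exercise)
Node dd (S = 38.03): continuation = e^(−0.03)·[0.8455·63.1725 + 0.1545·80.2837] = 63.8718; exercise value = 66.9750 > continuation, so V_dd = 66.9750 (exercise)
Node u (S = 99): continuation = e^(−0.03)·[0.8455·5.1315 + 0.1545·40.6500] = 10.3068; exercise value = 6.0000 ≤ continuation, so V_u = 10.3068
Node d (S = 58.5): continuation = e^(−0.03)·[0.8455·40.6500 + 0.1545·66.9750] = 43.3968; exercise value = 46.5000 > continuation, so V_d = 46.5000 (exercise)
Node 0 (S = 90): continuation = e^(−0.03)·[0.8455·10.3068 + 0.1545·46.5000] = 15.4304; exercise value = 15.0000 ≤ continuation, so V_0 = 15.4304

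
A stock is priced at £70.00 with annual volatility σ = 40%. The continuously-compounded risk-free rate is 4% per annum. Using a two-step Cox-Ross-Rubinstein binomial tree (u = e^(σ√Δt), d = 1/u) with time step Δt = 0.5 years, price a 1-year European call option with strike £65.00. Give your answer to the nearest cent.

£14.49

CRR parameters: u = e^(σ√Δt) = e^(0.4·√0.5) = 1.3269, d = 1/u = 0.7536
Per-period rate: rΔt = 0.04·0.5 = 0.02, so R = e^0.02 = 1.0202
Risk-neutral probability p = (e^0.02 − 0.7536)/(1.3269 − 0.7536) = 0.2666/0.5733 = 0.4650
Terminal stock prices: S_uu = 123.2, S_ud = 70, S_dd = 39.76
Terminal payoffs (S − K): max(58.25, 0) = 58.25, max(5, 0) = 5, max(-25.24, 0) = 0
Node u (S = 92.88): V_u = e^(−0.02)·[0.4650·58.2458 + 0.5350·5.0000] = 29.1698
Node d (S = 52.75): V_d = e^(−0.02)·[0.4650·5.0000 + 0.5350·0.0000] = 2.2789
Node 0 (S = 70): V_0 = e^(−0.02)·[0.4650·29.1698 + 0.5350·2.2789] = 14.4904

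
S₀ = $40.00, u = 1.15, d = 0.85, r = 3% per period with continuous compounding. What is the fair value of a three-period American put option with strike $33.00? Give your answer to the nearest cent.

Risk-neutral probability p = (e^0.03 − 0.85)/(1.15 − 0.85) = 0.1805/0.3000 = 0.6015
Terminal stock prices: S_uuu = 60.83, S_uud = 44.96, S_udd = 33.23, S_ddd = 24.56
Terminal payoffs (K − S): max(-27.83, 0) = 0, max(-11.96, 0) = 0, max(-0.235, 0) = 0, max(8.435, 0) = 8.435
Node uu (S = 52.9): continuation = e^(−0.03)·[0.6015·0.0000 + 0.3985·0.0000] = 0.0000; exercise value = 0.0000 ≤ continuation, so V_uu = 0.0000
Node ud (S = 39.1): continuation = e^(−0.03)·[0.6015·0.0000 + 0.3985·0.0000] = 0.0000; exercise value = 0.0000 ≤ continuation, so V_ud = 0.0000
Node dd (S = 28.9): continuation = e^(−0.03)·[0.6015·0.0000 + 0.3985·8.4350] = 3.2619; exercise value = 4.1000 > continuation, so V_dd = 4.1000 (exercise)
Node u (S = 46): continuation = e^(−0.03)·[0.6015·0.0000 + 0.3985·0.0000] = 0.0000; exercise value = 0.0000 ≤ continuation, so V_u = 0.0000
Node d (S = 34): continuation = e^(−0.03)·[0.6015·0.0000 + 0.3985·4.1000] = 1.5855; exercise value = 0.0000 ≤ continuation, so V_d = 1.5855
Node 0 (S = 40): continuation = e^(−0.03)·[0.6015·0.0000 + 0.3985·1.5855] = 0.6131; exercise value = 0.0000 ≤ continuation, so V_0 = 0.6131

$0.61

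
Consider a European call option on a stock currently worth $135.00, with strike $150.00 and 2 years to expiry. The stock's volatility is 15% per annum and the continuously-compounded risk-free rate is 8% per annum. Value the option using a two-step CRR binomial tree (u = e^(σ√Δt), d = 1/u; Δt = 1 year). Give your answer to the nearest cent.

CRR parameters: u = e^(σ√Δt) = e^(0.15·√1) = 1.1618, d = 1/u = 0.8607
Per-period rate: rΔt = 0.08·1 = 0.08, so R = e^0.08 = 1.0833
Risk-neutral probability p = (e^0.08 − 0.8607)/(1.1618 − 0.8607) = 0.2226/0.3011 = 0.7392
Terminal stock prices: S_uu = 182.2, S_ud = 135, S_dd = 100
Terminal payoffs (S − K): max(32.23, 0) = 32.23, max(-15, 0) = 0, max(-49.99, 0) = 0
Node u (S = 156.8): V_u = e^(−0.08)·[0.7392·32.2309 + 0.2608·0.0000] = 21.9920
Node d (S = 116.2): V_d = e^(−0.08)·[0.7392·0.0000 + 0.2608·0.0000] = 0.0000
Node 0 (S = 135): V_0 = e^(−0.08)·[0.7392·21.9920 + 0.2608·0.0000] = 15.0057

$15.01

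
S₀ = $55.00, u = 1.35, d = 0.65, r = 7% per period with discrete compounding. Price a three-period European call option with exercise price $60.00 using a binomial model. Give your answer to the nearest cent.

$15.10

Risk-neutral probability p = (1 + 0.07 − 0.65)/(1.35 − 0.65) = 0.4200/0.7000 = 0.6000
Terminal stock prices: S_uuu = 135.3, S_uud = 65.15, S_udd = 31.37, S_ddd = 15.1
Terminal payoffs (S − K): max(75.32, 0) = 75.32, max(5.154, 0) = 5.154, max(-28.63, 0) = 0, max(-44.9, 0) = 0
Node uu (S = 100.2): V_uu = 1/1.07·[0.6000·75.3206 + 0.4000·5.1544] = 44.1627
Node ud (S = 48.26): V_ud = 1/1.07·[0.6000·5.1544 + 0.4000·0.0000] = 2.8903
Node dd (S = 23.24): V_dd = 1/1.07·[0.6000·0.0000 + 0.4000·0.0000] = 0.0000
Node u (S = 74.25): V_u = 1/1.07·[0.6000·44.1627 + 0.4000·2.8903] = 25.8446
Node d (S = 35.75): V_d = 1/1.07·[0.6000·2.8903 + 0.4000·0.0000] = 1.6207
Node 0 (S = 55): V_0 = 1/1.07·[0.6000·25.8446 + 0.4000·1.6207] = 15.0982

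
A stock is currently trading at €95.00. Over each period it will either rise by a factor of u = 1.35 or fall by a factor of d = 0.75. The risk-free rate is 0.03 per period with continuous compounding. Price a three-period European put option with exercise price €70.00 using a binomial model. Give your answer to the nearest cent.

€4.13

Risk-neutral probability p = (e^0.03 − 0.75)/(1.35 − 0.75) = 0.2805/0.6000 = 0.4674
Terminal stock prices: S_uuu = 233.7, S_uud = 129.9, S_udd = 72.14, S_ddd = 40.08
Terminal payoffs (K − S): max(-163.7, 0) = 0, max(-59.85, 0) = 0, max(-2.141, 0) = 0, max(29.92, 0) = 29.92
Node uu (S = 173.1): V_uu = e^(−0.03)·[0.4674·0.0000 + 0.5326·0.0000] = 0.0000
Node ud (S = 96.19): V_ud = e^(−0.03)·[0.4674·0.0000 + 0.5326·0.0000] = 0.0000
Node dd (S = 53.44): V_dd = e^(−0.03)·[0.4674·0.0000 + 0.5326·29.9219] = 15.4647
Node u (S = 128.2): V_u = e^(−0.03)·[0.4674·0.0000 + 0.5326·0.0000] = 0.0000
Node d (S = 71.25): V_d = e^(−0.03)·[0.4674·0.0000 + 0.5326·15.4647] = 7.9927
Node 0 (S = 95): V_0 = e^(−0.03)·[0.4674·0.0000 + 0.5326·7.9927] = 4.1309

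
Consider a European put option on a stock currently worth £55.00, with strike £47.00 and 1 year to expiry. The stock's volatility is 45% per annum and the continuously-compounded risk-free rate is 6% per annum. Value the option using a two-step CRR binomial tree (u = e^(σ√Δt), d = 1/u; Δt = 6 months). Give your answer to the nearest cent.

£4.77

CRR parameters: u = e^(σ√Δt) = e^(0.45·√0.5) = 1.3746, d = 1/u = 0.7275
Per-period rate: rΔt = 0.06·0.5 = 0.03, so R = e^0.03 = 1.0305
Risk-neutral probability p = (e^0.03 − 0.7275)/(1.3746 − 0.7275) = 0.3030/0.6472 = 0.4682
Terminal stock prices: S_uu = 103.9, S_ud = 55, S_dd = 29.11
Terminal payoffs (K − S): max(-56.93, 0) = 0, max(-8, 0) = 0, max(17.89, 0) = 17.89
Node u (S = 75.61): V_u = e^(−0.03)·[0.4682·0.0000 + 0.5318·0.0000] = 0.0000
Node d (S = 40.01): V_d = e^(−0.03)·[0.4682·0.0000 + 0.5318·17.8942] = 9.2354
Node 0 (S = 55): V_0 = e^(−0.03)·[0.4682·0.0000 + 0.5318·9.2354] = 4.7665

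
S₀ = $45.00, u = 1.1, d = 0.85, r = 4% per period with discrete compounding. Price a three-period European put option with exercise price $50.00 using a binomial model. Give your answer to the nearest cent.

Risk-neutral probability p = (1 + 0.04 − 0.85)/(1.1 − 0.85) = 0.1900/0.2500 = 0.7600
Terminal stock prices: S_uuu = 59.9, S_uud = 46.28, S_udd = 35.76, S_ddd = 27.64
Terminal payoffs (K − S): max(-9.895, 0) = 0, max(3.717, 0) = 3.717, max(14.24, 0) = 14.24, max(22.36, 0) = 22.36
Node uu (S = 54.45): V_uu = 1/1.04·[0.7600·0.0000 + 0.2400·3.7175] = 0.8579
Node ud (S = 42.08): V_ud = 1/1.04·[0.7600·3.7175 + 0.2400·14.2362] = 6.0019
Node dd (S = 32.51): V_dd = 1/1.04·[0.7600·14.2362 + 0.2400·22.3644] = 15.5644
Node u (S = 49.5): V_u = 1/1.04·[0.7600·0.8579 + 0.2400·6.0019] = 2.0120
Node d (S = 38.25): V_d = 1/1.04·[0.7600·6.0019 + 0.2400·15.5644] = 7.9778
Node 0 (S = 45): V_0 = 1/1.04·[0.7600·2.0120 + 0.2400·7.9778] = 3.3113

$3.31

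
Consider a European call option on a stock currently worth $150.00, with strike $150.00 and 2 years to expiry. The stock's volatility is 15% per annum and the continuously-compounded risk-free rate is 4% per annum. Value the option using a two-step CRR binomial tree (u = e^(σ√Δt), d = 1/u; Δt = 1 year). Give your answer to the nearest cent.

$17.33

CRR parameters: u = e^(σ√Δt) = e^(0.15·√1) = 1.1618, d = 1/u = 0.8607
Per-period rate: rΔt = 0.04·1 = 0.04, so R = e^0.04 = 1.0408
Risk-neutral probability p = (e^0.04 − 0.8607)/(1.1618 − 0.8607) = 0.1801/0.3011 = 0.5981
Terminal stock prices: S_uu = 202.5, S_ud = 150, S_dd = 111.1
Terminal payoffs (S − K): max(52.48, 0) = 52.48, max(0, 0) = 0, max(-38.88, 0) = 0
Node u (S = 174.3): V_u = e^(−0.04)·[0.5981·52.4788 + 0.4019·0.0000] = 30.1567
Node d (S = 129.1): V_d = e^(−0.04)·[0.5981·0.0000 + 0.4019·0.0000] = 0.0000
Node 0 (S = 150): V_0 = e^(−0.04)·[0.5981·30.1567 + 0.4019·0.0000] = 17.3294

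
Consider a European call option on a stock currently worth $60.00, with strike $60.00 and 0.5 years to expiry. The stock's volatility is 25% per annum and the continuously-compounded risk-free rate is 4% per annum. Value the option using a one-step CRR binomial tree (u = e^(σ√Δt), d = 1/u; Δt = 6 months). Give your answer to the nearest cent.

CRR parameters: u = e^(σ√Δt) = e^(0.25·√0.5) = 1.1934, d = 1/u = 0.8380
Per-period rate: rΔt = 0.04·0.5 = 0.02, so R = e^0.02 = 1.0202
Risk-neutral probability p = (e^0.02 − 0.8380)/(1.1934 − 0.8380) = 0.1822/0.3554 = 0.5128
Terminal stock prices: S_u = 71.6, S_d = 50.28
Terminal payoffs (S − K): max(11.6, 0) = 11.6, max(-9.722, 0) = 0
Node 0 (S = 60): V_0 = e^(−0.02)·[0.5128·11.6019 + 0.4872·0.0000] = 5.8312

$5.83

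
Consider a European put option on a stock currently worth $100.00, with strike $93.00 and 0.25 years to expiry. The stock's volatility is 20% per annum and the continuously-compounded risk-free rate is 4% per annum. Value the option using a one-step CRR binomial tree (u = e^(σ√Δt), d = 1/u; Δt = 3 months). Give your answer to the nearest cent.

CRR parameters: u = e^(σ√Δt) = e^(0.2·√0.25) = 1.1052, d = 1/u = 0.9048
Per-period rate: rΔt = 0.04·0.25 = 0.01, so R = e^0.01 = 1.0101
Risk-neutral probability p = (e^0.01 − 0.9048)/(1.1052 − 0.9048) = 0.1052/0.2003 = 0.5252
Terminal stock prices: S_u = 110.5, S_d = 90.48
Terminal payoffs (K − S): max(-17.52, 0) = 0, max(2.516, 0) = 2.516
Node 0 (S = 100): V_0 = e^(−0.01)·[0.5252·0.0000 + 0.4748·2.5163] = 1.1829

$1.18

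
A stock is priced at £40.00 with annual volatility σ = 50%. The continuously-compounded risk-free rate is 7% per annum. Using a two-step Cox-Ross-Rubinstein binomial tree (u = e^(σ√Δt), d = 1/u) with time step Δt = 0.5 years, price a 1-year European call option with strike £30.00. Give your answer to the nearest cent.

CRR parameters: u = e^(σ√Δt) = e^(0.5·√0.5) = 1.4241, d = 1/u = 0.7022
Per-period rate: rΔt = 0.07·0.5 = 0.035, so R = e^0.035 = 1.0356
Risk-neutral probability p = (e^0.035 − 0.7022)/(1.4241 − 0.7022) = 0.3334/0.7219 = 0.4619
Terminal stock prices: S_uu = 81.12, S_ud = 40, S_dd = 19.72
Terminal payoffs (S − K): max(51.12, 0) = 51.12, max(10, 0) = 10, max(-10.28, 0) = 0
Node u (S = 56.96): V_u = e^(−0.035)·[0.4619·51.1246 + 0.5381·10.0000] = 27.9966
Node d (S = 28.09): V_d = e^(−0.035)·[0.4619·10.0000 + 0.5381·0.0000] = 4.4598
Node 0 (S = 40): V_0 = e^(−0.035)·[0.4619·27.9966 + 0.5381·4.4598] = 14.8032

£14.80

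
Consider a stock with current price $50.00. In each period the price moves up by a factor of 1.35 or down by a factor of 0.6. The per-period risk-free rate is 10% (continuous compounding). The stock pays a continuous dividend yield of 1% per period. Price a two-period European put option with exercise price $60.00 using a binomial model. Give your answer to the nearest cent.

Per-period risk-free factor R = e^0.1 = 1.1052; dividend-adjusted growth = e^(0.1−0.01) = 1.0942.
Risk-neutral probability p = (1.0942 − 0.6)/(1.35 − 0.6) = 0.4942/0.7500 = 0.6589
Terminal stock prices: S_uu = 91.13, S_ud = 40.5, S_dd = 18
Terminal payoffs (K − S): max(-31.13, 0) = 0, max(19.5, 0) = 19.5, max(42, 0) = 42
Node u (S = 67.5): V_u = e^(−0.1)·[0.6589·0.0000 + 0.3411·19.5000] = 6.0185
Node d (S = 30): V_d = e^(−0.1)·[0.6589·19.5000 + 0.3411·42.0000] = 24.5888
Node 0 (S = 50): V_0 = e^(−0.1)·[0.6589·6.0185 + 0.3411·24.5888] = 11.1773

$11.18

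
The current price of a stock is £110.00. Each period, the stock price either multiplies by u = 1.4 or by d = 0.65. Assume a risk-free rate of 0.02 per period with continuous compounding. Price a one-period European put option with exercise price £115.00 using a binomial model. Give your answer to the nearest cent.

£21.59

Risk-neutral probability p = (e^0.02 − 0.65)/(1.4 − 0.65) = 0.3702/0.7500 = 0.4936
Terminal stock prices: S_u = 154, S_d = 71.5
Terminal payoffs (K − S): max(-39, 0) = 0, max(43.5, 0) = 43.5
Node 0 (S = 110): V_0 = e^(−0.02)·[0.4936·0.0000 + 0.5064·43.5000] = 21.5921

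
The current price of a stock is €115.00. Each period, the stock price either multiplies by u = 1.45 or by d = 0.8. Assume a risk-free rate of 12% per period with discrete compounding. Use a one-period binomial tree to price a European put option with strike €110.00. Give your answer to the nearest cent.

€8.16

Risk-neutral probability p = (1 + 0.12 − 0.8)/(1.45 − 0.8) = 0.3200/0.6500 = 0.4923
Terminal stock prices: S_u = 166.8, S_d = 92
Terminal payoffs (K − S): max(-56.75, 0) = 0, max(18, 0) = 18
Node 0 (S = 115): V_0 = 1/1.12·[0.4923·0.0000 + 0.5077·18.0000] = 8.1593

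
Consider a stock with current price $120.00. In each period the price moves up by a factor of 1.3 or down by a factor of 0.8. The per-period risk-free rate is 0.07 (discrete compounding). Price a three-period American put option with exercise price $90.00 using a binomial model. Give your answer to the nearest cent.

Risk-neutral probability p = (1 + 0.07 − 0.8)/(1.3 − 0.8) = 0.2700/0.5000 = 0.5400
Terminal stock prices: S_uuu = 263.6, S_uud = 162.2, S_udd = 99.84, S_ddd = 61.44
Terminal payoffs (K − S): max(-173.6, 0) = 0, max(-72.24, 0) = 0, max(-9.84, 0) = 0, max(28.56, 0) = 28.56
Node uu (S = 202.8): continuation = 1/1.07·[0.5400·0.0000 + 0.4600·0.0000] = 0.0000; exercise value = 0.0000 ≤ continuation, so V_uu = 0.0000
Node ud (S = 124.8): continuation = 1/1.07·[0.5400·0.0000 + 0.4600·0.0000] = 0.0000; exercise value = 0.0000 ≤ continuation, so V_ud = 0.0000
Node dd (S = 76.8): continuation = 1/1.07·[0.5400·0.0000 + 0.4600·28.5600] = 12.2781; exercise value = 13.2000 > continuation, so V_dd = 13.2000 (exercise)
Node u (S = 156): continuation = 1/1.07·[0.5400·0.0000 + 0.4600·0.0000] = 0.0000; exercise value = 0.0000 ≤ continuation, so V_u = 0.0000
Node d (S = 96): continuation = 1/1.07·[0.5400·0.0000 + 0.4600·13.2000] = 5.6748; exercise value = 0.0000 ≤ continuation, so V_d = 5.6748
Node 0 (S = 120): continuation = 1/1.07·[0.5400·0.0000 + 0.4600·5.6748] = 2.4396; exercise value = 0.0000 ≤ continuation, so V_0 = 2.4396

$2.44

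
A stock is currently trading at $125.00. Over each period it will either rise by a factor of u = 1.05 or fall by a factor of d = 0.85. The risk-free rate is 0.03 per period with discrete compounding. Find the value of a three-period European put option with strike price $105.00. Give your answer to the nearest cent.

$0.28

Risk-neutral probability p = (1 + 0.03 − 0.85)/(1.05 − 0.85) = 0.1800/0.2000 = 0.9000
Terminal stock prices: S_uuu = 144.7, S_uud = 117.1, S_udd = 94.83, S_ddd = 76.77
Terminal payoffs (K − S): max(-39.7, 0) = 0, max(-12.14, 0) = 0, max(10.17, 0) = 10.17, max(28.23, 0) = 28.23
Node uu (S = 137.8): V_uu = 1/1.03·[0.9000·0.0000 + 0.1000·0.0000] = 0.0000
Node ud (S = 111.6): V_ud = 1/1.03·[0.9000·0.0000 + 0.1000·10.1719] = 0.9876
Node dd (S = 90.31): V_dd = 1/1.03·[0.9000·10.1719 + 0.1000·28.2344] = 11.6292
Node u (S = 131.2): V_u = 1/1.03·[0.9000·0.0000 + 0.1000·0.9876] = 0.0959
Node d (S = 106.2): V_d = 1/1.03·[0.9000·0.9876 + 0.1000·11.6292] = 1.9920
Node 0 (S = 125): V_0 = 1/1.03·[0.9000·0.0959 + 0.1000·1.9920] = 0.2772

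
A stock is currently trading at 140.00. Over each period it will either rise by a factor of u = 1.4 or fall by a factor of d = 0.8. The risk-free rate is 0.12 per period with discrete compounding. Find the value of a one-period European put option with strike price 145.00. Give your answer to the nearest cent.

Risk-neutral probability p = (1 + 0.12 − 0.8)/(1.4 − 0.8) = 0.3200/0.6000 = 0.5333
Terminal stock prices: S_u = 196, S_d = 112
Terminal payoffs (K − S): max(-51, 0) = 0, max(33, 0) = 33
Node 0 (S = 140): V_0 = 1/1.12·[0.5333·0.0000 + 0.4667·33.0000] = 13.7500

13.75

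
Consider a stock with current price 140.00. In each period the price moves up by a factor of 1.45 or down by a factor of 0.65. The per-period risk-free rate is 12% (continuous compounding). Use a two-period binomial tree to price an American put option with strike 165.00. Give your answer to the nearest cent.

32.71

Risk-neutral probability p = (e^0.12 − 0.65)/(1.45 − 0.65) = 0.4775/0.8000 = 0.5969
Terminal stock prices: S_uu = 294.4, S_ud = 132, S_dd = 59.15
Terminal payoffs (K − S): max(-129.4, 0) = 0, max(33.05, 0) = 33.05, max(105.8, 0) = 105.8
Node u (S = 203): continuation = e^(−0.12)·[0.5969·0.0000 + 0.4031·33.0500] = 11.8168; exercise value = 0.0000 ≤ continuation, so V_u = 11.8168
Node d (S = 91): continuation = e^(−0.12)·[0.5969·33.0500 + 0.4031·105.8500] = 55.3419; exercise value = 74.0000 > continuation, so V_d = 74.0000 (exercise)
Node 0 (S = 140): continuation = e^(−0.12)·[0.5969·11.8168 + 0.4031·74.0000] = 32.7138; exercise value = 25.0000 ≤ continuation, so V_0 = 32.7138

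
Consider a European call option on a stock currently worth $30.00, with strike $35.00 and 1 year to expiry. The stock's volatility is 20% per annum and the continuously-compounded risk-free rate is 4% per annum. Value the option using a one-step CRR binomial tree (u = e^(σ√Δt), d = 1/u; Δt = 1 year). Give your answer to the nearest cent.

CRR parameters: u = e^(σ√Δt) = e^(0.2·√1) = 1.2214, d = 1/u = 0.8187
Per-period rate: rΔt = 0.04·1 = 0.04, so R = e^0.04 = 1.0408
Risk-neutral probability p = (e^0.04 − 0.8187)/(1.2214 − 0.8187) = 0.2221/0.4027 = 0.5515
Terminal stock prices: S_u = 36.64, S_d = 24.56
Terminal payoffs (S − K): max(1.642, 0) = 1.642, max(-10.44, 0) = 0
Node 0 (S = 30): V_0 = e^(−0.04)·[0.5515·1.6421 + 0.4485·0.0000] = 0.8701

$0.87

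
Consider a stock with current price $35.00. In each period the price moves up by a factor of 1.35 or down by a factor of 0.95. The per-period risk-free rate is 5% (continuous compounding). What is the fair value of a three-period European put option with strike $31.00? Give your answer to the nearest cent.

Risk-neutral probability p = (e^0.05 − 0.95)/(1.35 − 0.95) = 0.1013/0.4000 = 0.2532
Terminal stock prices: S_uuu = 86.11, S_uud = 60.6, S_udd = 42.64, S_ddd = 30.01
Terminal payoffs (K − S): max(-55.11, 0) = 0, max(-29.6, 0) = 0, max(-11.64, 0) = 0, max(0.9919, 0) = 0.9919
Node uu (S = 63.79): V_uu = e^(−0.05)·[0.2532·0.0000 + 0.7468·0.0000] = 0.0000
Node ud (S = 44.89): V_ud = e^(−0.05)·[0.2532·0.0000 + 0.7468·0.0000] = 0.0000
Node dd (S = 31.59): V_dd = e^(−0.05)·[0.2532·0.0000 + 0.7468·0.9919] = 0.7046
Node u (S = 47.25): V_u = e^(−0.05)·[0.2532·0.0000 + 0.7468·0.0000] = 0.0000
Node d (S = 33.25): V_d = e^(−0.05)·[0.2532·0.0000 + 0.7468·0.7046] = 0.5006
Node 0 (S = 35): V_0 = e^(−0.05)·[0.2532·0.0000 + 0.7468·0.5006] = 0.3556

$0.36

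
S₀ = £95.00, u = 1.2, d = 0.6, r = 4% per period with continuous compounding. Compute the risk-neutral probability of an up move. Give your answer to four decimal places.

Risk-neutral probability p = (e^0.04 − 0.6)/(1.2 − 0.6) = 0.4408/0.6000 = 0.7347

p = 0.7347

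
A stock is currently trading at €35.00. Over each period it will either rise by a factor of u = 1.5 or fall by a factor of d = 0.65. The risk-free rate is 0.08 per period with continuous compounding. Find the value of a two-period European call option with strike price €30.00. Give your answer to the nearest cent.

Risk-neutral probability p = (e^0.08 − 0.65)/(1.5 − 0.65) = 0.4333/0.8500 = 0.5097
Terminal stock prices: S_uu = 78.75, S_ud = 34.12, S_dd = 14.79
Terminal payoffs (S − K): max(48.75, 0) = 48.75, max(4.125, 0) = 4.125, max(-15.21, 0) = 0
Node u (S = 52.5): V_u = e^(−0.08)·[0.5097·48.7500 + 0.4903·4.1250] = 24.8065
Node d (S = 22.75): V_d = e^(−0.08)·[0.5097·4.1250 + 0.4903·0.0000] = 1.9411
Node 0 (S = 35): V_0 = e^(−0.08)·[0.5097·24.8065 + 0.4903·1.9411] = 12.5513

€12.55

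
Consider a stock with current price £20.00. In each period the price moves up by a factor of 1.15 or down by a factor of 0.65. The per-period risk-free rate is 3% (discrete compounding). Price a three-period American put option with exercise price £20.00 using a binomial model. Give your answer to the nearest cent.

£2.86

Risk-neutral probability p = (1 + 0.03 − 0.65)/(1.15 − 0.65) = 0.3800/0.5000 = 0.7600
Terminal stock prices: S_uuu = 30.42, S_uud = 17.19, S_udd = 9.718, S_ddd = 5.492
Terminal payoffs (K − S): max(-10.42, 0) = 0, max(2.808, 0) = 2.808, max(10.28, 0) = 10.28, max(14.51, 0) = 14.51
Node uu (S = 26.45): continuation = 1/1.03·[0.7600·0.0000 + 0.2400·2.8075] = 0.6542; exercise value = 0.0000 ≤ continuation, so V_uu = 0.6542
Node ud (S = 14.95): continuation = 1/1.03·[0.7600·2.8075 + 0.2400·10.2825] = 4.4675; exercise value = 5.0500 > continuation, so V_ud = 5.0500 (exercise)
Node dd (S = 8.45): continuation = 1/1.03·[0.7600·10.2825 + 0.2400·14.5075] = 10.9675; exercise value = 11.5500 > continuation, so V_dd = 11.5500 (exercise)
Node u (S = 23): continuation = 1/1.03·[0.7600·0.6542 + 0.2400·5.0500] = 1.6594; exercise value = 0.0000 ≤ continuation, so V_u = 1.6594
Node d (S = 13): continuation = 1/1.03·[0.7600·5.0500 + 0.2400·11.5500] = 6.4175; exercise value = 7.0000 > continuation, so V_d = 7.0000 (exercise)
Node 0 (S = 20): continuation = 1/1.03·[0.7600·1.6594 + 0.2400·7.0000] = 2.8555; exercise value = 0.0000 ≤ continuation, so V_0 = 2.8555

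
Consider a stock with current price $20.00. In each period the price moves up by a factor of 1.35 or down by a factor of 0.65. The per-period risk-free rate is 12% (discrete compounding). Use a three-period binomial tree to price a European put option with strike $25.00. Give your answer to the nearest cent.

Risk-neutral probability p = (1 + 0.12 − 0.65)/(1.35 − 0.65) = 0.4700/0.7000 = 0.6714
Terminal stock prices: S_uuu = 49.21, S_uud = 23.69, S_udd = 11.41, S_ddd = 5.492
Terminal payoffs (K − S): max(-24.21, 0) = 0, max(1.307, 0) = 1.307, max(13.59, 0) = 13.59, max(19.51, 0) = 19.51
Node uu (S = 36.45): V_uu = 1/1.12·[0.6714·0.0000 + 0.3286·1.3075] = 0.3836
Node ud (S = 17.55): V_ud = 1/1.12·[0.6714·1.3075 + 0.3286·13.5925] = 4.7714
Node dd (S = 8.45): V_dd = 1/1.12·[0.6714·13.5925 + 0.3286·19.5075] = 13.8714
Node u (S = 27): V_u = 1/1.12·[0.6714·0.3836 + 0.3286·4.7714] = 1.6297
Node d (S = 13): V_d = 1/1.12·[0.6714·4.7714 + 0.3286·13.8714] = 6.9298
Node 0 (S = 20): V_0 = 1/1.12·[0.6714·1.6297 + 0.3286·6.9298] = 3.0100

$3.01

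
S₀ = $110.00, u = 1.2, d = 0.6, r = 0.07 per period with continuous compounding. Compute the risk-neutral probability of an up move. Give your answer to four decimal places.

Risk-neutral probability p = (e^0.07 − 0.6)/(1.2 − 0.6) = 0.4725/0.6000 = 0.7875

p = 0.7875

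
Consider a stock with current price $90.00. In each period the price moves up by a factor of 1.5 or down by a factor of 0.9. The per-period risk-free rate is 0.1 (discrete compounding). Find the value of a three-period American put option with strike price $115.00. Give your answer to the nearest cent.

Risk-neutral probability p = (1 + 0.1 − 0.9)/(1.5 − 0.9) = 0.2000/0.6000 = 0.3333
Terminal stock prices: S_uuu = 303.8, S_uud = 182.2, S_udd = 109.4, S_ddd = 65.61
Terminal payoffs (K − S): max(-188.8, 0) = 0, max(-67.25, 0) = 0, max(5.65, 0) = 5.65, max(49.39, 0) = 49.39
Node uu (S = 202.5): continuation = 1/1.1·[0.3333·0.0000 + 0.6667·0.0000] = 0.0000; exercise value = 0.0000 ≤ continuation, so V_uu = 0.0000
Node ud (S = 121.5): continuation = 1/1.1·[0.3333·0.0000 + 0.6667·5.6500] = 3.4242; exercise value = 0.0000 ≤ continuation, so V_ud = 3.4242
Node dd (S = 72.9): continuation = 1/1.1·[0.3333·5.6500 + 0.6667·49.3900] = 31.6455; exercise value = 42.1000 > continuation, so V_dd = 42.1000 (exercise)
Node u (S = 135): continuation = 1/1.1·[0.3333·0.0000 + 0.6667·3.4242] = 2.0753; exercise value = 0.0000 ≤ continuation, so V_u = 2.0753
Node d (S = 81): continuation = 1/1.1·[0.3333·3.4242 + 0.6667·42.1000] = 26.5528; exercise value = 34.0000 > continuation, so V_d = 34.0000 (exercise)
Node 0 (S = 90): continuation = 1/1.1·[0.3333·2.0753 + 0.6667·34.0000] = 21.2349; exercise value = 25.0000 > continuation, so V_0 = 25.0000 (exercise)

$25.00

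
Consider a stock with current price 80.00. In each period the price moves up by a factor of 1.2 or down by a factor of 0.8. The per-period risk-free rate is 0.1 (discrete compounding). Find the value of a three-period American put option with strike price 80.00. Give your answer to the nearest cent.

4.29

Risk-neutral probability p = (1 + 0.1 − 0.8)/(1.2 − 0.8) = 0.3000/0.4000 = 0.7500
Terminal stock prices: S_uuu = 138.2, S_uud = 92.16, S_udd = 61.44, S_ddd = 40.96
Terminal payoffs (K − S): max(-58.24, 0) = 0, max(-12.16, 0) = 0, max(18.56, 0) = 18.56, max(39.04, 0) = 39.04
Node uu (S = 115.2): continuation = 1/1.1·[0.7500·0.0000 + 0.2500·0.0000] = 0.0000; exercise value = 0.0000 ≤ continuation, so V_uu = 0.0000
Node ud (S = 76.8): continuation = 1/1.1·[0.7500·0.0000 + 0.2500·18.5600] = 4.2182; exercise value = 3.2000 ≤ continuation, so V_ud = 4.2182
Node dd (S = 51.2): continuation = 1/1.1·[0.7500·18.5600 + 0.2500·39.0400] = 21.5273; exercise value = 28.8000 > continuation, so V_dd = 28.8000 (exercise)
Node u (S = 96): continuation = 1/1.1·[0.7500·0.0000 + 0.2500·4.2182] = 0.9587; exercise value = 0.0000 ≤ continuation, so V_u = 0.9587
Node d (S = 64): continuation = 1/1.1·[0.7500·4.2182 + 0.2500·28.8000] = 9.4215; exercise value = 16.0000 > continuation, so V_d = 16.0000 (exercise)
Node 0 (S = 80): continuation = 1/1.1·[0.7500·0.9587 + 0.2500·16.0000] = 4.2900; exercise value = 0.0000 ≤ continuation, so V_0 = 4.2900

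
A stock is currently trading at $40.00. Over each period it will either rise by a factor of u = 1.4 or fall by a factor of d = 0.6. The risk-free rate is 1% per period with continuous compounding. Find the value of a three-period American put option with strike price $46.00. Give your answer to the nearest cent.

$13.67

Risk-neutral probability p = (e^0.01 − 0.6)/(1.4 − 0.6) = 0.4101/0.8000 = 0.5126
Terminal stock prices: S_uuu = 109.8, S_uud = 47.04, S_udd = 20.16, S_ddd = 8.64
Terminal payoffs (K − S): max(-63.76, 0) = 0, max(-1.04, 0) = 0, max(25.84, 0) = 25.84, max(37.36, 0) = 37.36
Node uu (S = 78.4): continuation = e^(−0.01)·[0.5126·0.0000 + 0.4874·0.0000] = 0.0000; exercise value = 0.0000 ≤ continuation, so V_uu = 0.0000
Node ud (S = 33.6): continuation = e^(−0.01)·[0.5126·0.0000 + 0.4874·25.8400] = 12.4701; exercise value = 12.4000 ≤ continuation, so V_ud = 12.4701
Node dd (S = 14.4): continuation = e^(−0.01)·[0.5126·25.8400 + 0.4874·37.3600] = 31.1423; exercise value = 31.6000 > continuation, so V_dd = 31.6000 (exercise)
Node u (S = 56): continuation = e^(−0.01)·[0.5126·0.0000 + 0.4874·12.4701] = 6.0179; exercise value = 0.0000 ≤ continuation, so V_u = 6.0179
Node d (S = 24): continuation = e^(−0.01)·[0.5126·12.4701 + 0.4874·31.6000] = 21.5778; exercise value = 22.0000 > continuation, so V_d = 22.0000 (exercise)
Node 0 (S = 40): continuation = e^(−0.01)·[0.5126·6.0179 + 0.4874·22.0000] = 13.6708; exercise value = 6.0000 ≤ continuation, so V_0 = 13.6708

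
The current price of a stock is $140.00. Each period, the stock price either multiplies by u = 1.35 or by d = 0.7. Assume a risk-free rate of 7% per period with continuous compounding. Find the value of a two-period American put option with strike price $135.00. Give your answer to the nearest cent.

$15.30

Risk-neutral probability p = (e^0.07 − 0.7)/(1.35 − 0.7) = 0.3725/0.6500 = 0.5731
Terminal stock prices: S_uu = 255.2, S_ud = 132.3, S_dd = 68.6
Terminal payoffs (K − S): max(-120.2, 0) = 0, max(2.7, 0) = 2.7, max(66.4, 0) = 66.4
Node u (S = 189): continuation = e^(−0.07)·[0.5731·0.0000 + 0.4269·2.7000] = 1.0747; exercise value = 0.0000 ≤ continuation, so V_u = 1.0747
Node d (S = 98): continuation = e^(−0.07)·[0.5731·2.7000 + 0.4269·66.4000] = 27.8732; exercise value = 37.0000 > continuation, so V_d = 37.0000 (exercise)
Node 0 (S = 140): continuation = e^(−0.07)·[0.5731·1.0747 + 0.4269·37.0000] = 15.3021; exercise value = 0.0000 ≤ continuation, so V_0 = 15.3021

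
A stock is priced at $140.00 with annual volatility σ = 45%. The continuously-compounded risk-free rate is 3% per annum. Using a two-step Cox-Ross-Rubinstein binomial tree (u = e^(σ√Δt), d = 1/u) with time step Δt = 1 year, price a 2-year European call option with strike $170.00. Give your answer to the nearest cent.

$29.25

CRR parameters: u = e^(σ√Δt) = e^(0.45·√1) = 1.5683, d = 1/u = 0.6376
Per-period rate: rΔt = 0.03·1 = 0.03, so R = e^0.03 = 1.0305
Risk-neutral probability p = (e^0.03 − 0.6376)/(1.5683 − 0.6376) = 0.3928/0.9307 = 0.4221
Terminal stock prices: S_uu = 344.3, S_ud = 140, S_dd = 56.92
Terminal payoffs (S − K): max(174.3, 0) = 174.3, max(-30, 0) = 0, max(-113.1, 0) = 0
Node u (S = 219.6): V_u = e^(−0.03)·[0.4221·174.3444 + 0.5779·0.0000] = 71.4131
Node d (S = 89.27): V_d = e^(−0.03)·[0.4221·0.0000 + 0.5779·0.0000] = 0.0000
Node 0 (S = 140): V_0 = e^(−0.03)·[0.4221·71.4131 + 0.5779·0.0000] = 29.2514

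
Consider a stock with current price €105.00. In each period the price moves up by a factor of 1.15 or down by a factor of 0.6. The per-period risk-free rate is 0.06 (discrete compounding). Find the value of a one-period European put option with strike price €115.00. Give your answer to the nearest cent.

€8.03

Risk-neutral probability p = (1 + 0.06 − 0.6)/(1.15 − 0.6) = 0.4600/0.5500 = 0.8364
Terminal stock prices: S_u = 120.7, S_d = 63
Terminal payoffs (K − S): max(-5.75, 0) = 0, max(52, 0) = 52
Node 0 (S = 105): V_0 = 1/1.06·[0.8364·0.0000 + 0.1636·52.0000] = 8.0274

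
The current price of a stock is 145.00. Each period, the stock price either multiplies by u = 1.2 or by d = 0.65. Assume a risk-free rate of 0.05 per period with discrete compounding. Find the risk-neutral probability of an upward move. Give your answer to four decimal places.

Risk-neutral probability p = (1 + 0.05 − 0.65)/(1.2 − 0.65) = 0.4000/0.5500 = 0.7273

p = 0.7273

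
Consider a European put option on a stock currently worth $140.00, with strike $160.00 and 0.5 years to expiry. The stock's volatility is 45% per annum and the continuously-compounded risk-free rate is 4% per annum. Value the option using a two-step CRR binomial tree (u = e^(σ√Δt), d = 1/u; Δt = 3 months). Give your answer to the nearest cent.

$29.52

CRR parameters: u = e^(σ√Δt) = e^(0.45·√0.25) = 1.2523, d = 1/u = 0.7985
Per-period rate: rΔt = 0.04·0.25 = 0.01, so R = e^0.01 = 1.0101
Risk-neutral probability p = (e^0.01 − 0.7985)/(1.2523 − 0.7985) = 0.2115/0.4538 = 0.4661
Terminal stock prices: S_uu = 219.6, S_ud = 140, S_dd = 89.27
Terminal payoffs (K − S): max(-59.56, 0) = 0, max(20, 0) = 20, max(70.73, 0) = 70.73
Node u (S = 175.3): V_u = e^(−0.01)·[0.4661·0.0000 + 0.5339·20.0000] = 10.5711
Node d (S = 111.8): V_d = e^(−0.01)·[0.4661·20.0000 + 0.5339·70.7321] = 46.6157
Node 0 (S = 140): V_0 = e^(−0.01)·[0.4661·10.5711 + 0.5339·46.6157] = 29.5175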